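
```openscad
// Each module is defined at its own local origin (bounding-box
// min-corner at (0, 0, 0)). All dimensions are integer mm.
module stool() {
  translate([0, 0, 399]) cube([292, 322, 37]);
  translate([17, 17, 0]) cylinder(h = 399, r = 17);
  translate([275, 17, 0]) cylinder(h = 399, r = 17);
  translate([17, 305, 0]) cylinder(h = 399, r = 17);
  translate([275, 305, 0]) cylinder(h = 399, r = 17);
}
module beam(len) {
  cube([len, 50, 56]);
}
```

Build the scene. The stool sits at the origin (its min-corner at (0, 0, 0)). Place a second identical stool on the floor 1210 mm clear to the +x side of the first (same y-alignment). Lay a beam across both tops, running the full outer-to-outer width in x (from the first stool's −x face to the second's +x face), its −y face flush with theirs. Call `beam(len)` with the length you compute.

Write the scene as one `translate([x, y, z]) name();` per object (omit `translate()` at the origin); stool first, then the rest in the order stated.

stool();
translate([1502, 0, 0]) stool();
translate([0, 0, 436]) beam(1794);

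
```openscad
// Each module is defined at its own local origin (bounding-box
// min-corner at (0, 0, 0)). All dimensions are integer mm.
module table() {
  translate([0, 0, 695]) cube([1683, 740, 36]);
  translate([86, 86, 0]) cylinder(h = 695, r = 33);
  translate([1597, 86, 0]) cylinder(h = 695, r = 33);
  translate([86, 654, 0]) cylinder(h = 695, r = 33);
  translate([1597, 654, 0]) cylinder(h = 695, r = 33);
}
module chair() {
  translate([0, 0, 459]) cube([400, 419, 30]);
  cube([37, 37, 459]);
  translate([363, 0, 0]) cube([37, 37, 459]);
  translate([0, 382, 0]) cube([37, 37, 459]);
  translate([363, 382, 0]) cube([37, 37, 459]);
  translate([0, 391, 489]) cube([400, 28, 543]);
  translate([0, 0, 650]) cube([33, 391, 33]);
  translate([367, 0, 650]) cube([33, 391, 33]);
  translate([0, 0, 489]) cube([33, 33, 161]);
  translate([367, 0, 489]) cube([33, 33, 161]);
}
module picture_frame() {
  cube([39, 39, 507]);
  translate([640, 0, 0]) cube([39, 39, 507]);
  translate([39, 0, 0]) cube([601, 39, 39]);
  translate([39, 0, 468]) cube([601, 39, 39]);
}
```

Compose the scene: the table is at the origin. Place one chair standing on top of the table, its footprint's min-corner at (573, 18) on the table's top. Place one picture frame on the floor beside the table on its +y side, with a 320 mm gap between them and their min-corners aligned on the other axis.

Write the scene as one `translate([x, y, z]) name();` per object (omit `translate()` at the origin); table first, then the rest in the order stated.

table();
translate([573, 18, 731]) chair();
translate([0, 1060, 0]) picture_frame();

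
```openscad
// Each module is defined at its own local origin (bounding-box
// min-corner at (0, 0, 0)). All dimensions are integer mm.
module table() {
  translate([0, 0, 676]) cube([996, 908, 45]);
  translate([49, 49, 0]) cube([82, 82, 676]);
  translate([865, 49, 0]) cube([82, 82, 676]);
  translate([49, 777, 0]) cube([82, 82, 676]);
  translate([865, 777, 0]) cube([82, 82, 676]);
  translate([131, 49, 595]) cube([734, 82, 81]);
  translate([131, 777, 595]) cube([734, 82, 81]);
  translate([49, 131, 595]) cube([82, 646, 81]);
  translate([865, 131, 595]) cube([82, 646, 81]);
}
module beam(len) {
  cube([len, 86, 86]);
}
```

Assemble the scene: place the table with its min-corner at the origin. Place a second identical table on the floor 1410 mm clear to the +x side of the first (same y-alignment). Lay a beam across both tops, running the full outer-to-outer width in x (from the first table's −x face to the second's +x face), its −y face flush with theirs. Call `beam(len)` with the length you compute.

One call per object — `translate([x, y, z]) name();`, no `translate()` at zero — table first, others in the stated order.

table();
translate([2406, 0, 0]) table();
translate([0, 0, 721]) beam(3402);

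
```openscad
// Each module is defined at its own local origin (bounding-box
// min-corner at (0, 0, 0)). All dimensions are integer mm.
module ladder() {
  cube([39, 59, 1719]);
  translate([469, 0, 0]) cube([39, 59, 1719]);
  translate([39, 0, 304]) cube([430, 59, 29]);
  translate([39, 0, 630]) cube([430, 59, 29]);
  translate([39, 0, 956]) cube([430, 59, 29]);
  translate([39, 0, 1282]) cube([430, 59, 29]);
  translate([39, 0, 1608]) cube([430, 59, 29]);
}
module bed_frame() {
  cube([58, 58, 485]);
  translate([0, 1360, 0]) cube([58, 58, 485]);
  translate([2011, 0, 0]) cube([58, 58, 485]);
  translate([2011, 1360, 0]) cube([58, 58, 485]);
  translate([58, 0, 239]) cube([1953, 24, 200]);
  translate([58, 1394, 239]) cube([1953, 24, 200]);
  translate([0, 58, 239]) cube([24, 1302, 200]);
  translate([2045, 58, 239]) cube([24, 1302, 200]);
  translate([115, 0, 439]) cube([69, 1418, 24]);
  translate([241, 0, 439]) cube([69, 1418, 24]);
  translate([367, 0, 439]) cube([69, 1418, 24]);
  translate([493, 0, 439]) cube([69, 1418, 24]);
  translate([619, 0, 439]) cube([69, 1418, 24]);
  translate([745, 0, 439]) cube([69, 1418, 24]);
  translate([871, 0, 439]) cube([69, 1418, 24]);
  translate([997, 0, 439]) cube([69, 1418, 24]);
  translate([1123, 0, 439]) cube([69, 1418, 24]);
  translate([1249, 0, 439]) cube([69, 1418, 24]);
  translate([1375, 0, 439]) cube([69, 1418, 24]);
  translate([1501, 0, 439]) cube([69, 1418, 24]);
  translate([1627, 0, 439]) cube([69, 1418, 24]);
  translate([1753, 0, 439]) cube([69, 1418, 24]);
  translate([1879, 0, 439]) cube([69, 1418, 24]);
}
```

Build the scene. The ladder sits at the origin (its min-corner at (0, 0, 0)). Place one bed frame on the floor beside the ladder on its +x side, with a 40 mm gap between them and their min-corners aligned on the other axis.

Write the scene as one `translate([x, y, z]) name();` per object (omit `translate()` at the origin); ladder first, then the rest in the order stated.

ladder();
translate([548, 0, 0]) bed_frame();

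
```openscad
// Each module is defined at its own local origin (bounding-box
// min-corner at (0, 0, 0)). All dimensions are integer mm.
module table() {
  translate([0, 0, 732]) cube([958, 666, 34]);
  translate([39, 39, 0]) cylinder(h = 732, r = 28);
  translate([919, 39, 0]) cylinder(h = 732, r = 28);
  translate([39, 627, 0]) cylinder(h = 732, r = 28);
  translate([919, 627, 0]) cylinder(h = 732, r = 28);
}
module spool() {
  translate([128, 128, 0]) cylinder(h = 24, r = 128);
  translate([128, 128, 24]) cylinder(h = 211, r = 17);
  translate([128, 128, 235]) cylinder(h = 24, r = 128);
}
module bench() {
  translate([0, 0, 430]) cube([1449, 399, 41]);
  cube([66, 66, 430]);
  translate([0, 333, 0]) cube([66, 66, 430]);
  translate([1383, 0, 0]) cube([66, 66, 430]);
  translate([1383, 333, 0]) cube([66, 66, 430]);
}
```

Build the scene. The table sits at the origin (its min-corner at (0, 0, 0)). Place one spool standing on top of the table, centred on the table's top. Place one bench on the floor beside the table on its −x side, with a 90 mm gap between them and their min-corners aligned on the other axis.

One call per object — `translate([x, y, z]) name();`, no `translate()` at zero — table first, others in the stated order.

table();
translate([351, 205, 766]) spool();
translate([-1539, 0, 0]) bench();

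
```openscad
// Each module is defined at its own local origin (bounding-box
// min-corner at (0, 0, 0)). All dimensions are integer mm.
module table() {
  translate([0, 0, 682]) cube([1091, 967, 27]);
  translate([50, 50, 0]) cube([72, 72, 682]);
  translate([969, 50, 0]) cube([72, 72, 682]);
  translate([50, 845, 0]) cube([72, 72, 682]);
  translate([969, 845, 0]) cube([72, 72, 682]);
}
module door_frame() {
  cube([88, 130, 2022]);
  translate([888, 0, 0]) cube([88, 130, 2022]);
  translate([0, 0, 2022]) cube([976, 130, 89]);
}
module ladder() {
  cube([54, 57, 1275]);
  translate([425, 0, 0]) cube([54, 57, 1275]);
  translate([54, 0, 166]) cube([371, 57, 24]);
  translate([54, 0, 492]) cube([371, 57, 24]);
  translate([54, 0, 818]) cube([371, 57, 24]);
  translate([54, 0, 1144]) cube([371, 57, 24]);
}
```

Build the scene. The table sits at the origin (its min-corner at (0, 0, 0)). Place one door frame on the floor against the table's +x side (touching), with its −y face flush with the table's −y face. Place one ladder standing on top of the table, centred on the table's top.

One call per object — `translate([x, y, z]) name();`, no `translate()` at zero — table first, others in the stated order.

table();
translate([1091, 0, 0]) door_frame();
translate([306, 455, 709]) ladder();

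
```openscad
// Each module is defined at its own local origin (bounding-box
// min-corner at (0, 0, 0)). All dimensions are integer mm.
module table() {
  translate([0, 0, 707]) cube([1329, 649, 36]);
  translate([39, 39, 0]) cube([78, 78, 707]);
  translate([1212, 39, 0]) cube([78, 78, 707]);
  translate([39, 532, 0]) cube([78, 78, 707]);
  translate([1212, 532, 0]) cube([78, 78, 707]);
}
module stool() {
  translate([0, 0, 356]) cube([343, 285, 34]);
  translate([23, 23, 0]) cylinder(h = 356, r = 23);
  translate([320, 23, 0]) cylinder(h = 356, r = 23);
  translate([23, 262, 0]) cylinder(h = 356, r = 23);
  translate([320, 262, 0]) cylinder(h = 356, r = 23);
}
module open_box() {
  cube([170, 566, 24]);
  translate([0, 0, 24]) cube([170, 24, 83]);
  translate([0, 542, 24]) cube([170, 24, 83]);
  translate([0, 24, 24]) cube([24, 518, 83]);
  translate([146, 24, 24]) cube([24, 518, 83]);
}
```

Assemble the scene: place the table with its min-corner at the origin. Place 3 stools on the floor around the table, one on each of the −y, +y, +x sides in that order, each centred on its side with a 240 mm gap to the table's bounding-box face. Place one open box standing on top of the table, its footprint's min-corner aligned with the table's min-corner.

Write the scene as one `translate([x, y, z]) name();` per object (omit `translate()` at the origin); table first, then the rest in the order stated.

table();
translate([493, -525, 0]) stool();
translate([493, 889, 0]) stool();
translate([1569, 182, 0]) stool();
translate([0, 0, 743]) open_box();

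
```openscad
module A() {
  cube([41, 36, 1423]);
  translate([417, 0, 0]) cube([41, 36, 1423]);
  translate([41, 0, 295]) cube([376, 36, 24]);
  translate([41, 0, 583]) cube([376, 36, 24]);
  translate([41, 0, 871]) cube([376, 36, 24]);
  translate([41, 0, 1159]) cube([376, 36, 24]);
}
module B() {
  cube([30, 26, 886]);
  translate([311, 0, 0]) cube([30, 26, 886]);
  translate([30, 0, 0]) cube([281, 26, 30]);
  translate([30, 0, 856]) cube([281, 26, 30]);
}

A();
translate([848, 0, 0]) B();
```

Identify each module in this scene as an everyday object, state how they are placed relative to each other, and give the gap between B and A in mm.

A is a ladder. B is a picture frame. The picture frame is on the floor beside the ladder on its +x side. The gap between the picture frame and the ladder is 390 mm.

The picture frame's nearest face is 390 mm from the ladder's +x face.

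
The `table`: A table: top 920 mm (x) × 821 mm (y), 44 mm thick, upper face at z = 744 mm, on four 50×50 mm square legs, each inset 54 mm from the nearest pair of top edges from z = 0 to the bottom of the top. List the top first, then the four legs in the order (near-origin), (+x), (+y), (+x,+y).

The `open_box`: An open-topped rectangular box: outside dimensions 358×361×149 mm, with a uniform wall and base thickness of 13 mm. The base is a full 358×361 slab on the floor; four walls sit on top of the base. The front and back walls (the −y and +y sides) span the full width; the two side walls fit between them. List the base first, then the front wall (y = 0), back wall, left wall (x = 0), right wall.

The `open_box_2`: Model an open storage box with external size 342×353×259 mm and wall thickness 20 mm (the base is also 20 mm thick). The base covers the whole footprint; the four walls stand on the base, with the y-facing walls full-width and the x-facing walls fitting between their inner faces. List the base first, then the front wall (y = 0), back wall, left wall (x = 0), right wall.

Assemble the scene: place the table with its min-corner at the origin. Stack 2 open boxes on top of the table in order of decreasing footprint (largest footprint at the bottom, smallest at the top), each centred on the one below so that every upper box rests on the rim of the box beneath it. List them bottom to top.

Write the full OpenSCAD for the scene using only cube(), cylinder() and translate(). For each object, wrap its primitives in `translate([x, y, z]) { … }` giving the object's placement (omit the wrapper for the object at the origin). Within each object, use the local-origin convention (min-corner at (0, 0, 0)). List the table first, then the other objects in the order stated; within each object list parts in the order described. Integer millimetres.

translate([0, 0, 700]) cube([920, 821, 44]);
translate([54, 54, 0]) cube([50, 50, 700]);
translate([816, 54, 0]) cube([50, 50, 700]);
translate([54, 717, 0]) cube([50, 50, 700]);
translate([816, 717, 0]) cube([50, 50, 700]);
translate([281, 230, 744]) {
  cube([358, 361, 13]);
  translate([0, 0, 13]) cube([358, 13, 136]);
  translate([0, 348, 13]) cube([358, 13, 136]);
  translate([0, 13, 13]) cube([13, 335, 136]);
  translate([345, 13, 13]) cube([13, 335, 136]);
}
translate([289, 234, 893]) {
  cube([342, 353, 20]);
  translate([0, 0, 20]) cube([342, 20, 239]);
  translate([0, 333, 20]) cube([342, 20, 239]);
  translate([0, 20, 20]) cube([20, 313, 239]);
  translate([322, 20, 20]) cube([20, 313, 239]);
}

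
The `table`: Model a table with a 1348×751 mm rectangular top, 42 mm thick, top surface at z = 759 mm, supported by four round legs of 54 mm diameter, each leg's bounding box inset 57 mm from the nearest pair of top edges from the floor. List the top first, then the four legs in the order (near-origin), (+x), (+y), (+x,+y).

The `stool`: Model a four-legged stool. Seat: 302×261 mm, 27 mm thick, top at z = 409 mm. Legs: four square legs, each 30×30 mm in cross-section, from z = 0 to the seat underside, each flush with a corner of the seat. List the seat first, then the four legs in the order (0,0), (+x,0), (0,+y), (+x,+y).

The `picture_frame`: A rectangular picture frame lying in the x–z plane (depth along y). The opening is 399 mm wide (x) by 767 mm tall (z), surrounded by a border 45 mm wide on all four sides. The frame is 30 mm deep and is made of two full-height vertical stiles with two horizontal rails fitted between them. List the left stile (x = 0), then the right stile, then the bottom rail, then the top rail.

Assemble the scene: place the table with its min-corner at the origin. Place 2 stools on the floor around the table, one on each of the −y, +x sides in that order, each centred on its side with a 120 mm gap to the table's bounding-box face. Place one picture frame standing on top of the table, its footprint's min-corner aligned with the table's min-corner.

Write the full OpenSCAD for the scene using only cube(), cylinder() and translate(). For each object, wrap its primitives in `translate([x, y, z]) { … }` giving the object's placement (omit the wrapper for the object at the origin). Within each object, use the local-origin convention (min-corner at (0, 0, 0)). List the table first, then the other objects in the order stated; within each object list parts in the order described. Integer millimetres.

translate([0, 0, 717]) cube([1348, 751, 42]);
translate([84, 84, 0]) cylinder(h = 717, r = 27);
translate([1264, 84, 0]) cylinder(h = 717, r = 27);
translate([84, 667, 0]) cylinder(h = 717, r = 27);
translate([1264, 667, 0]) cylinder(h = 717, r = 27);
translate([523, -381, 0]) {
  translate([0, 0, 382]) cube([302, 261, 27]);
  cube([30, 30, 382]);
  translate([272, 0, 0]) cube([30, 30, 382]);
  translate([0, 231, 0]) cube([30, 30, 382]);
  translate([272, 231, 0]) cube([30, 30, 382]);
}
translate([1468, 245, 0]) {
  translate([0, 0, 382]) cube([302, 261, 27]);
  cube([30, 30, 382]);
  translate([272, 0, 0]) cube([30, 30, 382]);
  translate([0, 231, 0]) cube([30, 30, 382]);
  translate([272, 231, 0]) cube([30, 30, 382]);
}
translate([0, 0, 759]) {
  cube([45, 30, 857]);
  translate([444, 0, 0]) cube([45, 30, 857]);
  translate([45, 0, 0]) cube([399, 30, 45]);
  translate([45, 0, 812]) cube([399, 30, 45]);
}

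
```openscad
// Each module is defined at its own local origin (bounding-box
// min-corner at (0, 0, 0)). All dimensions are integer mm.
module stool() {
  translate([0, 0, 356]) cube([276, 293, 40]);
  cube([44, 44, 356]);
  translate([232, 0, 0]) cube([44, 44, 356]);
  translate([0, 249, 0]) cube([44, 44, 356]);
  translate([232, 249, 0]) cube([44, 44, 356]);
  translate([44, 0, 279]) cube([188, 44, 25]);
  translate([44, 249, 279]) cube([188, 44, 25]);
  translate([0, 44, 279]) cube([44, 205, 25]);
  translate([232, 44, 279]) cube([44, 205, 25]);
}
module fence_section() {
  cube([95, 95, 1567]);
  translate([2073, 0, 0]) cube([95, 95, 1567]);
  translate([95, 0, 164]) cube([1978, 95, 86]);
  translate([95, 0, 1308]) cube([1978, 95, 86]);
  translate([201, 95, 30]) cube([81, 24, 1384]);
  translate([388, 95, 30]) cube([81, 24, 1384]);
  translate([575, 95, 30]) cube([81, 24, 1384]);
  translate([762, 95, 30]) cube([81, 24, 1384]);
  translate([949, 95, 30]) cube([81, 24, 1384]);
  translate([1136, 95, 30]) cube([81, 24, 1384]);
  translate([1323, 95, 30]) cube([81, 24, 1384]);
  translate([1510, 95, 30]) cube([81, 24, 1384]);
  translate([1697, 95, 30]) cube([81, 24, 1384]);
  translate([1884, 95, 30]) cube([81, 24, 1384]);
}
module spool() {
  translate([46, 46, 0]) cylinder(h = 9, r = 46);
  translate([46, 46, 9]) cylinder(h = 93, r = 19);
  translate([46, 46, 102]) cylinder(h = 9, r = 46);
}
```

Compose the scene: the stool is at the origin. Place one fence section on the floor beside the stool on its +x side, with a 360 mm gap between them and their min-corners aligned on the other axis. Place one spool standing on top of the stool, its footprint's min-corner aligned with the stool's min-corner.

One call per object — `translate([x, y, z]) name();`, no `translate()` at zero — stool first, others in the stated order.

stool();
translate([636, 0, 0]) fence_section();
translate([0, 0, 396]) spool();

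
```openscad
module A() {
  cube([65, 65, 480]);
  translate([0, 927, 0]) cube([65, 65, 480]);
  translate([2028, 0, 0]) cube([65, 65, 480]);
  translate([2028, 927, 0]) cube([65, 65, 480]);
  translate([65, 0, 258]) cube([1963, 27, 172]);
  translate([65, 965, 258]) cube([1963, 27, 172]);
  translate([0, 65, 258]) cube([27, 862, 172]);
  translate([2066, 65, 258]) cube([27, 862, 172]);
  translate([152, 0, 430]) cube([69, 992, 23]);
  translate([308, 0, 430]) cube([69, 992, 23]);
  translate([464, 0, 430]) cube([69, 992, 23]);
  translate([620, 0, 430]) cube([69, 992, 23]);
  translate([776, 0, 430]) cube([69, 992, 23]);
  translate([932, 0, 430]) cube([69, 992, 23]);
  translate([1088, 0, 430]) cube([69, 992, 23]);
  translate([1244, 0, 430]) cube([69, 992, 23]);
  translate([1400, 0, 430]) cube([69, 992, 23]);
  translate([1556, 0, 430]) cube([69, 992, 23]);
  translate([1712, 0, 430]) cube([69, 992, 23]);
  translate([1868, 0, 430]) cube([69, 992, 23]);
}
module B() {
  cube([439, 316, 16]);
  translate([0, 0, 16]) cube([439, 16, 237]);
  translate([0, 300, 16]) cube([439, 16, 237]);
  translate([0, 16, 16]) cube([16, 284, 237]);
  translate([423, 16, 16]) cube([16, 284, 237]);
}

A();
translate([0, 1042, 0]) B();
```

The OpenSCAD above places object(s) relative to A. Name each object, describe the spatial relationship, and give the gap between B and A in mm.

The open box's nearest face is 50 mm from the bed frame's +y face.

A is a bed frame. B is an open box. The open box is on the floor beside the bed frame on its +y side. The gap between the open box and the bed frame is 50 mm.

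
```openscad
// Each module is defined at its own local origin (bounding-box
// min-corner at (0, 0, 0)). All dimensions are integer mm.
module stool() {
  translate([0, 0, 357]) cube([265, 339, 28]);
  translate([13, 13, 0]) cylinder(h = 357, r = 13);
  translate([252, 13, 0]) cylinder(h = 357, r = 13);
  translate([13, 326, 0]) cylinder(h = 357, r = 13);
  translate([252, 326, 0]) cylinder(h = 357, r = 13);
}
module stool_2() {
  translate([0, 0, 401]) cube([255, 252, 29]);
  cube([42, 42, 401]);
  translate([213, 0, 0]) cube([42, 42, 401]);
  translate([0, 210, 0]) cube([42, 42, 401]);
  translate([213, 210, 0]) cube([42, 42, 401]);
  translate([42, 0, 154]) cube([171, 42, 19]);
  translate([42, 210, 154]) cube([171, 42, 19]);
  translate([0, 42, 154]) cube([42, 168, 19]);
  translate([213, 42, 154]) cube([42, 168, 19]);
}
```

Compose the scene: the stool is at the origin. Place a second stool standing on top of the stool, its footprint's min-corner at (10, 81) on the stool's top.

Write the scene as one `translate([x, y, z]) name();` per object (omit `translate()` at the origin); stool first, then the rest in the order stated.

stool();
translate([10, 81, 385]) stool_2();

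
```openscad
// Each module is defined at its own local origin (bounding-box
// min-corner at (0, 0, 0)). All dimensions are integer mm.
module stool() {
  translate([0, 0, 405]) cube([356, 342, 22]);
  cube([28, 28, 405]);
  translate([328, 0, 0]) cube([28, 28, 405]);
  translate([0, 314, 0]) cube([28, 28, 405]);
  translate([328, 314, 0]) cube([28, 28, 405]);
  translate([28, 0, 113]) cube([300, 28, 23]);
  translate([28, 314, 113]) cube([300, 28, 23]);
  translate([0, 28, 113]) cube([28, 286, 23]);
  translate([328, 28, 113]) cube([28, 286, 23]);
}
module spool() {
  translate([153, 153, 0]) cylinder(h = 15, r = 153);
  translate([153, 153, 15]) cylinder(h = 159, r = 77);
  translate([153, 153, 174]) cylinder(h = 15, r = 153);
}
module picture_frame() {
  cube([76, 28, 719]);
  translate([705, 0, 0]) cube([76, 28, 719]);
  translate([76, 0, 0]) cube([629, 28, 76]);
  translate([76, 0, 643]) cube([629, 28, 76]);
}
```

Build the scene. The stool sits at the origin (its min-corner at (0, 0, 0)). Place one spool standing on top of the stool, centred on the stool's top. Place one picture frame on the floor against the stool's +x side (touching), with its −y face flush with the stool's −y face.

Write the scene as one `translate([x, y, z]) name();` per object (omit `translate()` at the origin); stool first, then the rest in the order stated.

stool();
translate([25, 18, 427]) spool();
translate([356, 0, 0]) picture_frame();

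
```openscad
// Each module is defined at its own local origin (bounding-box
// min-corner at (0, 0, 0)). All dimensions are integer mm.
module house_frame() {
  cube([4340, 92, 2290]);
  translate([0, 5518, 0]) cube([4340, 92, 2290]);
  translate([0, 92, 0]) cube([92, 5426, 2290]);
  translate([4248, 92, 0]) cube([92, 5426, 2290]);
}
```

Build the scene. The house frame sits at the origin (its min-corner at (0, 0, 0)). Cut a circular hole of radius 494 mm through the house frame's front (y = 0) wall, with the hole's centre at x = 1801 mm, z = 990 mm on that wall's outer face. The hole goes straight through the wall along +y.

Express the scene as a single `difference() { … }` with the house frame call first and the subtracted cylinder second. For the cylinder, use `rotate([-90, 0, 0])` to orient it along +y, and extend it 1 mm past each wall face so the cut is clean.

difference() {
  house_frame();
  translate([1801, -1, 990]) rotate([-90, 0, 0]) cylinder(h = 94, r = 494);
}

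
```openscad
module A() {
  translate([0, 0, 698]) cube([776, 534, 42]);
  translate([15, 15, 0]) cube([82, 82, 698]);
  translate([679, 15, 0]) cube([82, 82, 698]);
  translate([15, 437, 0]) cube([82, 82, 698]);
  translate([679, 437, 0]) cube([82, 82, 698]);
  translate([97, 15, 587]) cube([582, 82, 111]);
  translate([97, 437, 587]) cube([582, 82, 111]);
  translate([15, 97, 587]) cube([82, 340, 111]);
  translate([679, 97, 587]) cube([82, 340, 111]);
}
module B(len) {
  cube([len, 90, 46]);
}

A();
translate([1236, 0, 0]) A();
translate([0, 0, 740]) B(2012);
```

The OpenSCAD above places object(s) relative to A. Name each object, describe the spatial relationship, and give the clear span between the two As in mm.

Second table starts at x = 1236; first ends at x = 776; clear span = 1236 − 776 = 460 mm.

A is a table. B is a beam. A beam spans the tops of two tables. The clear span between the two tables is 460 mm.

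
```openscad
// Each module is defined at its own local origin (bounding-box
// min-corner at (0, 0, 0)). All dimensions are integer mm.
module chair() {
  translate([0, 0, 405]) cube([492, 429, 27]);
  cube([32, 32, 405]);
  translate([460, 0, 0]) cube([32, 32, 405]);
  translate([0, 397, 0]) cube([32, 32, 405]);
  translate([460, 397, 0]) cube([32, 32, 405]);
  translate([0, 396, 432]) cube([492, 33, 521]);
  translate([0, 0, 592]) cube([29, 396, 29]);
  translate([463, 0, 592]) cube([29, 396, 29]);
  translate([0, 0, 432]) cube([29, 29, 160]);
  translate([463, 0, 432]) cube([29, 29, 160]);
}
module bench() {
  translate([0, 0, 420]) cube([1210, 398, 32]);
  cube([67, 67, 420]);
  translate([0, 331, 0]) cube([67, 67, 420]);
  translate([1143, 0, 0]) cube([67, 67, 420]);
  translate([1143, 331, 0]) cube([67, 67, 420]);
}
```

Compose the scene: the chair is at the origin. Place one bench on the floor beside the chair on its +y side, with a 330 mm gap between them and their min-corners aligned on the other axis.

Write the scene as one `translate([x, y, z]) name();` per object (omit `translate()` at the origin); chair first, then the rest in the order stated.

chair();
translate([0, 759, 0]) bench();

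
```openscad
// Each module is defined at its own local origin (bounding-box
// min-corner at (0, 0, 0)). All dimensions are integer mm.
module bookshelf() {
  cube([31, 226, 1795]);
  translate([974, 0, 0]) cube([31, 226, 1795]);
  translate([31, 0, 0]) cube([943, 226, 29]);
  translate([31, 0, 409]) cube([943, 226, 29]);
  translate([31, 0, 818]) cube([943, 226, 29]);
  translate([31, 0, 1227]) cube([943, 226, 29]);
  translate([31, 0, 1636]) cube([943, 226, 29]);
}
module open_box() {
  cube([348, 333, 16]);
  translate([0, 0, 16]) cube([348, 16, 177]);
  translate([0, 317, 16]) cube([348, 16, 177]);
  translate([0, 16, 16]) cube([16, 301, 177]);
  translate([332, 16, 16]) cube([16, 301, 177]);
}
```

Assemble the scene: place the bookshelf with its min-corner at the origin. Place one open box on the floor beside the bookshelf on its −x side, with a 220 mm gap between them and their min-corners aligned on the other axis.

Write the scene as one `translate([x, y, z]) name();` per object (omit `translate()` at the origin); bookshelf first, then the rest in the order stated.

bookshelf();
translate([-568, 0, 0]) open_box();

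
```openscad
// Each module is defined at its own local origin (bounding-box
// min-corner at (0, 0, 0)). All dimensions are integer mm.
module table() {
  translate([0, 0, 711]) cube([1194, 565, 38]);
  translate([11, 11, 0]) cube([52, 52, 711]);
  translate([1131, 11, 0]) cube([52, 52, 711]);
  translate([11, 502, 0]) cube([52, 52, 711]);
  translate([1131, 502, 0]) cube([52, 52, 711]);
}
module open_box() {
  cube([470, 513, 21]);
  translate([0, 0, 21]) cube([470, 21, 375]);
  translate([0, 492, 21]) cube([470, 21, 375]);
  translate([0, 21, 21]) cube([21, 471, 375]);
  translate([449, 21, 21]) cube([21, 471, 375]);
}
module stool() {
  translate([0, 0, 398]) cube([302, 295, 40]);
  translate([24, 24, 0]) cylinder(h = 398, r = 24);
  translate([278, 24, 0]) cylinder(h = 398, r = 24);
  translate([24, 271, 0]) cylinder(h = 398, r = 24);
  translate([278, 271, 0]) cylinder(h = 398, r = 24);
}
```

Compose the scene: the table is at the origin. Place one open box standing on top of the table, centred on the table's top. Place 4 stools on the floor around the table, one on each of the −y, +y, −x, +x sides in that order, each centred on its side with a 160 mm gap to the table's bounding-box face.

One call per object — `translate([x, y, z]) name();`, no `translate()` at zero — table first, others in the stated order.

table();
translate([362, 26, 749]) open_box();
translate([446, -455, 0]) stool();
translate([446, 725, 0]) stool();
translate([-462, 135, 0]) stool();
translate([1354, 135, 0]) stool();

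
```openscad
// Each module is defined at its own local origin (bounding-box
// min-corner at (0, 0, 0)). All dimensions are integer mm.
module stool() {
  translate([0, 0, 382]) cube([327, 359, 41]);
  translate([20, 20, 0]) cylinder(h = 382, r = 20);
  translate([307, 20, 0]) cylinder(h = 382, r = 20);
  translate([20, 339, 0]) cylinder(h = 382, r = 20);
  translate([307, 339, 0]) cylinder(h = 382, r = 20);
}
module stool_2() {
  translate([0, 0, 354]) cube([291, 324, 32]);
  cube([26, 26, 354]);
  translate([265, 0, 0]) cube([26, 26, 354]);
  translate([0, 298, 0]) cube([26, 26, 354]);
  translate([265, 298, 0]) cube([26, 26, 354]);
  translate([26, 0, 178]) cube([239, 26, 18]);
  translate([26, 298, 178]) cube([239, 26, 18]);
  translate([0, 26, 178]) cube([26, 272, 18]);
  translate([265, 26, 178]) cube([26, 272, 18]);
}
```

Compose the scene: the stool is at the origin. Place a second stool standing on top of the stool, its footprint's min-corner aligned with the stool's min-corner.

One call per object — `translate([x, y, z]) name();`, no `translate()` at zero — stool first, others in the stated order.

stool();
translate([0, 0, 423]) stool_2();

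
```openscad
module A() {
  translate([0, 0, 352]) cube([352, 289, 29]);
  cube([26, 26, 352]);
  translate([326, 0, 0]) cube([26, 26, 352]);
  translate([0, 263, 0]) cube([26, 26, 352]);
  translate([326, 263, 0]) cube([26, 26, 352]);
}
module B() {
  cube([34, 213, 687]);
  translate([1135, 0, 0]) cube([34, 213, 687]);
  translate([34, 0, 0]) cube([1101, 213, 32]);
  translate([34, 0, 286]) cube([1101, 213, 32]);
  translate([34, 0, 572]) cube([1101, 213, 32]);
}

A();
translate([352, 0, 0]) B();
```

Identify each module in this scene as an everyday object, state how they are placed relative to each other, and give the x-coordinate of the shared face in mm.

The stool's +x face and the bookshelf's −x face are both at x = 352 mm.

A is a stool. B is a bookshelf. The bookshelf is against the stool's +x side, with their −y faces flush. The x-coordinate of the shared face is 352 mm.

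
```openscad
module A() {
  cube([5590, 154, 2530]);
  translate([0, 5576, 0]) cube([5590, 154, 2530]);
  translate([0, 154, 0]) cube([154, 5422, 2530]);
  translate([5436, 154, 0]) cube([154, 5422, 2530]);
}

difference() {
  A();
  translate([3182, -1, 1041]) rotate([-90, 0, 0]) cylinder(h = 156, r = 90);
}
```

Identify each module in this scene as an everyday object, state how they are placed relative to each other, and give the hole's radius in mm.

The subtracted cylinder has r = 90 mm.

A is a house frame. The house frame has a circular hole through its front wall. The hole's radius is 90 mm.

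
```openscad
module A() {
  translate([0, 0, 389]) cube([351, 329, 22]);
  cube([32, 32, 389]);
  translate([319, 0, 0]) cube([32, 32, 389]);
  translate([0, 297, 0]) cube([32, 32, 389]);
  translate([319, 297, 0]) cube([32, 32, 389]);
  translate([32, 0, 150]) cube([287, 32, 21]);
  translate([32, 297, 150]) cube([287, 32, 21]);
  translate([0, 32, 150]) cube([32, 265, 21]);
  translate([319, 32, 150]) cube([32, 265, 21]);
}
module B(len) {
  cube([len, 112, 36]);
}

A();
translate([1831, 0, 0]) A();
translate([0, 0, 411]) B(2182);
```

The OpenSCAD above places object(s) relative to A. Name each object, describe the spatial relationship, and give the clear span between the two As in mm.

A is a stool. B is a beam. A beam spans the tops of two stools. The clear span between the two stools is 1480 mm.

Second stool starts at x = 1831; first ends at x = 351; clear span = 1831 − 351 = 1480 mm.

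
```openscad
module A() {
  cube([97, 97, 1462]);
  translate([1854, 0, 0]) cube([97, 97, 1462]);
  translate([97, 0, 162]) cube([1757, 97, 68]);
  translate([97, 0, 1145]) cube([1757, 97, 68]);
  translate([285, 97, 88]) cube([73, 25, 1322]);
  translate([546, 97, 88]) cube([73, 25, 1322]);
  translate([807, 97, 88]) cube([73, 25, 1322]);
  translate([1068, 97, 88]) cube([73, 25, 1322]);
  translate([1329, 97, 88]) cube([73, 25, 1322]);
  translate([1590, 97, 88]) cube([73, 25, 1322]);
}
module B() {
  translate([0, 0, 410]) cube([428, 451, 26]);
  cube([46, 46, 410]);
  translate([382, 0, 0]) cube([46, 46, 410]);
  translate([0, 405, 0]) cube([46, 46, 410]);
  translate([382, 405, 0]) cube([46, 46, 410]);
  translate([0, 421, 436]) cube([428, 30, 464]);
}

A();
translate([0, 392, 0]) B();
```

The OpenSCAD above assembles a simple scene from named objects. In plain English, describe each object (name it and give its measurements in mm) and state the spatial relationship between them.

A is a fence section. Two 97×97 mm posts, 1462 mm tall, stand on the floor with a clear span of 1757 mm between their inner faces. Two horizontal rails of 97×68 mm section span the gap between the posts with their undersides at z = 162 mm and z = 1145 mm, flush with the posts' −y face. 6 pickets, each 73 mm wide, 25 mm thick and 1322 mm tall, are fixed to the +y face of the rails with their bottoms at z = 88 mm, evenly spaced across the span with equal gaps (rounded down to the nearest mm) at the −x end and between each pair — any rounding remainder accumulates at the +x end.

B is a chair: 428×451 mm seat, 26 mm thick, top at z = 436 mm, on four 46 mm square corner legs flush with the seat edges. A 30 mm thick backrest slab spans the full seat width, extending 464 mm above the seat top, its back face flush with the seat's +y edge.

The chair is on the floor beside the fence section on its +y side.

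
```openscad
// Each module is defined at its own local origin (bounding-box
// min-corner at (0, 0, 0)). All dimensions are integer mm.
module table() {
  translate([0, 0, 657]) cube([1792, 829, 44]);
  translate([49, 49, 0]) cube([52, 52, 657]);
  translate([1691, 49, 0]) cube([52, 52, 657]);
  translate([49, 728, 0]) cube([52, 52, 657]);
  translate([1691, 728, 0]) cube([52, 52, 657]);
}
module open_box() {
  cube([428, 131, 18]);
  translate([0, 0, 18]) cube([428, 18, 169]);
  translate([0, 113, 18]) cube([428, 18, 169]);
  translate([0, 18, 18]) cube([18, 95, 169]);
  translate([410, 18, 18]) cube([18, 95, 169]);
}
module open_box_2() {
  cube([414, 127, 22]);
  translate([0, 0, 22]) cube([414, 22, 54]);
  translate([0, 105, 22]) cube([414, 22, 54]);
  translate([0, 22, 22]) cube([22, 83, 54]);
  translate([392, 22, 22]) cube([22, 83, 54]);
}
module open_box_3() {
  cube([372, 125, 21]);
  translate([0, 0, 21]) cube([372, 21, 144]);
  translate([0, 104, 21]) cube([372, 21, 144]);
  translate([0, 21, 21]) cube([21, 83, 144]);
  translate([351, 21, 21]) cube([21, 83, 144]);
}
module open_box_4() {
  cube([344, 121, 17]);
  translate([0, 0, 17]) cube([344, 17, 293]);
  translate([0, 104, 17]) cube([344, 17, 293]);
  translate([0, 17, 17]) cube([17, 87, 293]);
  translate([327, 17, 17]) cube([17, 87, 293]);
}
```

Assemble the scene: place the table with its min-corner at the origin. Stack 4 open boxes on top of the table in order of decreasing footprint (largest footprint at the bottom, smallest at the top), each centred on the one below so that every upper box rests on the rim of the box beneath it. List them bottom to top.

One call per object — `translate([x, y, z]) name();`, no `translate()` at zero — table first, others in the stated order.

table();
translate([682, 349, 701]) open_box();
translate([689, 351, 888]) open_box_2();
translate([710, 352, 964]) open_box_3();
translate([724, 354, 1129]) open_box_4();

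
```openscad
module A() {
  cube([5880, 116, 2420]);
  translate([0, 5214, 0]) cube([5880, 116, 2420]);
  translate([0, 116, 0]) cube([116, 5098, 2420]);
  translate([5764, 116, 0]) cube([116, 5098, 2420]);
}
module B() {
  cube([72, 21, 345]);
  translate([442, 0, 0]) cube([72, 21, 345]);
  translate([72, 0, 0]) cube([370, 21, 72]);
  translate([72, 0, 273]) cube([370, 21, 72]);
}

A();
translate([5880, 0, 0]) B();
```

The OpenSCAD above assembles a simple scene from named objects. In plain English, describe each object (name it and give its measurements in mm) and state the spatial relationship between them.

A is a box-shaped house frame (walls only): outside footprint 5880×5330 mm, wall height 2420 mm, wall thickness 116 mm. The two y-facing walls run the full x-width; the two x-facing walls fit between the inner faces of the y-facing walls.

B is a rectangular picture frame lying in the x–z plane (depth along y). The opening is 370 mm wide (x) by 201 mm tall (z), surrounded by a border 72 mm wide on all four sides. The frame is 21 mm deep and is made of two full-height vertical stiles with two horizontal rails fitted between them.

The picture frame is against the house frame's +x side, with their −y faces flush.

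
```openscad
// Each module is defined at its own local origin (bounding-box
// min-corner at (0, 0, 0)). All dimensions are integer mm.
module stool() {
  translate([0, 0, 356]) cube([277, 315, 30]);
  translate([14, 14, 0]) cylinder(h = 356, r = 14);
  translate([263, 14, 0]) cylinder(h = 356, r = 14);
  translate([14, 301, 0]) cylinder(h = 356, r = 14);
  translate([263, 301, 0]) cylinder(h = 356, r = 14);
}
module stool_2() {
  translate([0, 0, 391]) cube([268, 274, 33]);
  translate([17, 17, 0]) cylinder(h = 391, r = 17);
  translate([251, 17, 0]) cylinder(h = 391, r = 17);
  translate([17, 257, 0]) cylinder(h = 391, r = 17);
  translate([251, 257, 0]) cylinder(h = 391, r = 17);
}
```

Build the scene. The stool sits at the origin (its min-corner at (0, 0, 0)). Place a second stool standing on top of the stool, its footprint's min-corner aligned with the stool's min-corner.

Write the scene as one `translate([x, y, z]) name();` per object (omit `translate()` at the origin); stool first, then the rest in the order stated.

stool();
translate([0, 0, 386]) stool_2();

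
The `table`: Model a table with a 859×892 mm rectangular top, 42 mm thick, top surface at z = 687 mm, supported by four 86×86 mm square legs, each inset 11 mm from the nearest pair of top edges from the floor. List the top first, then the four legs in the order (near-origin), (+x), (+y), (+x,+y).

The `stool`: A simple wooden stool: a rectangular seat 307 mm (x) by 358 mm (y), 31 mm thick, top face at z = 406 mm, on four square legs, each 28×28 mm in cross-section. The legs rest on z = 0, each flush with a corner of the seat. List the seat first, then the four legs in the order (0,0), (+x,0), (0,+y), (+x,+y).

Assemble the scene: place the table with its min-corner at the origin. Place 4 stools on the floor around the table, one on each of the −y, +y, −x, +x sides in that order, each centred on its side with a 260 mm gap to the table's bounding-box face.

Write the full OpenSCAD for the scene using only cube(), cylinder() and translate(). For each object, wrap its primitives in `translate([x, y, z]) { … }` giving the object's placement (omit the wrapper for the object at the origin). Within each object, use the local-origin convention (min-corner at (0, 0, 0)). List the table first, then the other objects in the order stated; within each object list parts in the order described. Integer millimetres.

translate([0, 0, 645]) cube([859, 892, 42]);
translate([11, 11, 0]) cube([86, 86, 645]);
translate([762, 11, 0]) cube([86, 86, 645]);
translate([11, 795, 0]) cube([86, 86, 645]);
translate([762, 795, 0]) cube([86, 86, 645]);
translate([276, -618, 0]) {
  translate([0, 0, 375]) cube([307, 358, 31]);
  cube([28, 28, 375]);
  translate([279, 0, 0]) cube([28, 28, 375]);
  translate([0, 330, 0]) cube([28, 28, 375]);
  translate([279, 330, 0]) cube([28, 28, 375]);
}
translate([276, 1152, 0]) {
  translate([0, 0, 375]) cube([307, 358, 31]);
  cube([28, 28, 375]);
  translate([279, 0, 0]) cube([28, 28, 375]);
  translate([0, 330, 0]) cube([28, 28, 375]);
  translate([279, 330, 0]) cube([28, 28, 375]);
}
translate([-567, 267, 0]) {
  translate([0, 0, 375]) cube([307, 358, 31]);
  cube([28, 28, 375]);
  translate([279, 0, 0]) cube([28, 28, 375]);
  translate([0, 330, 0]) cube([28, 28, 375]);
  translate([279, 330, 0]) cube([28, 28, 375]);
}
translate([1119, 267, 0]) {
  translate([0, 0, 375]) cube([307, 358, 31]);
  cube([28, 28, 375]);
  translate([279, 0, 0]) cube([28, 28, 375]);
  translate([0, 330, 0]) cube([28, 28, 375]);
  translate([279, 330, 0]) cube([28, 28, 375]);
}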